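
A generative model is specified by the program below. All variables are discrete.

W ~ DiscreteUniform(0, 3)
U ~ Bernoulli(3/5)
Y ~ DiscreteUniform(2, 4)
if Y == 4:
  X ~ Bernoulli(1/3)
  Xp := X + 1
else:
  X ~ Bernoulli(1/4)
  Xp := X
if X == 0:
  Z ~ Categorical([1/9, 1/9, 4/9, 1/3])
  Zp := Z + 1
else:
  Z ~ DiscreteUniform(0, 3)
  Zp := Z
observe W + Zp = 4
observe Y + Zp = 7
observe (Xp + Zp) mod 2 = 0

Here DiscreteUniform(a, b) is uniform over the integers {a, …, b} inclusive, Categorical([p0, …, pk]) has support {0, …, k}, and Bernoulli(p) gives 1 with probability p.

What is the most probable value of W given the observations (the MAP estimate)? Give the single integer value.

Enumerate traces; 4 have nonzero weight after conditioning:
  (W=0, U=0, Y=3, X=0, Z=3) weight 1/120
  (W=0, U=1, Y=3, X=0, Z=3) weight 1/80
  (W=1, U=0, Y=4, X=0, Z=2) weight 4/405
  (W=1, U=1, Y=4, X=0, Z=2) weight 2/135
Group by W:
  weight(W=0) = 1/48
  weight(W=1) = 2/81
Total weight = 1/48 + 2/81 = 59/1296
P(W=0 | obs) = 1/48 / 59/1296 = 27/59
P(W=1 | obs) = 2/81 / 59/1296 = 32/59
argmax = 1

argmax_v P(W = v | obs) = 1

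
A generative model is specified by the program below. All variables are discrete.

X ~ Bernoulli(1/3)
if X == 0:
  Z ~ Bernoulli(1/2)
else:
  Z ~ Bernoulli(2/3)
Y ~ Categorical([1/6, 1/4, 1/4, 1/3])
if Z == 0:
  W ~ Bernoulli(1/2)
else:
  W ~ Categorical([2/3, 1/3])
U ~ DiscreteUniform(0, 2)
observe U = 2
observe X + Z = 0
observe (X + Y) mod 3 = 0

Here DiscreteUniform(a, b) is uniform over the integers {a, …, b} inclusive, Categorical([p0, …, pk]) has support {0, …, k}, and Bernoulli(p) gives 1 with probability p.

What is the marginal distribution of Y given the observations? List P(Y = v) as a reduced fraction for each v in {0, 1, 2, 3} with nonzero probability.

Enumerate traces; 4 have nonzero weight after conditioning:
  (X=0, Z=0, Y=0, W=0, U=2) weight 1/108
  (X=0, Z=0, Y=0, W=1, U=2) weight 1/108
  (X=0, Z=0, Y=3, W=0, U=2) weight 1/54
  (X=0, Z=0, Y=3, W=1, U=2) weight 1/54
Group by Y:
  weight(Y=0) = 1/54
  weight(Y=3) = 1/27
Total weight = 1/54 + 1/27 = 1/18
P(Y=0 | obs) = 1/54 / 1/18 = 1/3
P(Y=3 | obs) = 1/27 / 1/18 = 2/3

P(Y=0) = 1/3, P(Y=3) = 2/3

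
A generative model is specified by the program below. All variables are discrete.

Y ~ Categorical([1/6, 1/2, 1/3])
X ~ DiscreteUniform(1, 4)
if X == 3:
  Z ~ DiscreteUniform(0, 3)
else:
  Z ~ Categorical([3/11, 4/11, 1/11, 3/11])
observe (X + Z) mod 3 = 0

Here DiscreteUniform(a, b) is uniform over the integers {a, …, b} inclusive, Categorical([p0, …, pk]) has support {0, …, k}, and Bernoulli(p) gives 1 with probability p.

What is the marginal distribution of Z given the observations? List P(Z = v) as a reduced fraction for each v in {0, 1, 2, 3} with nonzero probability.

Enumerate traces; 15 have nonzero weight after conditioning:
  (Y=0, X=1, Z=2) weight 1/264
  (Y=0, X=2, Z=1) weight 1/66
  (Y=0, X=3, Z=0) weight 1/96
  (Y=0, X=3, Z=3) weight 1/96
  (Y=0, X=4, Z=2) weight 1/264
  (Y=1, X=1, Z=2) weight 1/88
  (Y=1, X=2, Z=1) weight 1/22
  (Y=1, X=3, Z=0) weight 1/32
  … 7 more
Group by Z:
  weight(Z=0) = 1/16
  weight(Z=1) = 1/11
  weight(Z=2) = 1/22
  weight(Z=3) = 1/16
Total weight = 1/16 + 1/11 + 1/22 + 1/16 = 23/88
P(Z=0 | obs) = 1/16 / 23/88 = 11/46
P(Z=1 | obs) = 1/11 / 23/88 = 8/23
P(Z=2 | obs) = 1/22 / 23/88 = 4/23
P(Z=3 | obs) = 1/16 / 23/88 = 11/46

P(Z=0) = 11/46, P(Z=1) = 8/23, P(Z=2) = 4/23, P(Z=3) = 11/46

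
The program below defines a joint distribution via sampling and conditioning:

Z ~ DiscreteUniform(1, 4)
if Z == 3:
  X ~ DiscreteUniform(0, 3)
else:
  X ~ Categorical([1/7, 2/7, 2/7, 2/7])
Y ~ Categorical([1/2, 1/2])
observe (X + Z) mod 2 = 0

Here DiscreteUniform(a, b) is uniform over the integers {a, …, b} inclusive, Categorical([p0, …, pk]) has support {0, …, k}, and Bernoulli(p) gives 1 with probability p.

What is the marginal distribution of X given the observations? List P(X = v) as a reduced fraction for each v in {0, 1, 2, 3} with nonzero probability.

P(X=0) = 4/27, P(X=1) = 5/18, P(X=2) = 8/27, P(X=3) = 5/18

Enumerate traces; 16 have nonzero weight after conditioning:
  (Z=1, X=1, Y=0) weight 1/28
  (Z=1, X=1, Y=1) weight 1/28
  (Z=1, X=3, Y=0) weight 1/28
  (Z=1, X=3, Y=1) weight 1/28
  (Z=2, X=0, Y=0) weight 1/56
  (Z=2, X=0, Y=1) weight 1/56
  (Z=2, X=2, Y=0) weight 1/28
  (Z=2, X=2, Y=1) weight 1/28
  … 8 more
Group by X:
  weight(X=0) = 1/14
  weight(X=1) = 15/112
  weight(X=2) = 1/7
  weight(X=3) = 15/112
Total weight = 1/14 + 15/112 + 1/7 + 15/112 = 27/56
P(X=0 | obs) = 1/14 / 27/56 = 4/27
P(X=1 | obs) = 15/112 / 27/56 = 5/18
P(X=2 | obs) = 1/7 / 27/56 = 8/27
P(X=3 | obs) = 15/112 / 27/56 = 5/18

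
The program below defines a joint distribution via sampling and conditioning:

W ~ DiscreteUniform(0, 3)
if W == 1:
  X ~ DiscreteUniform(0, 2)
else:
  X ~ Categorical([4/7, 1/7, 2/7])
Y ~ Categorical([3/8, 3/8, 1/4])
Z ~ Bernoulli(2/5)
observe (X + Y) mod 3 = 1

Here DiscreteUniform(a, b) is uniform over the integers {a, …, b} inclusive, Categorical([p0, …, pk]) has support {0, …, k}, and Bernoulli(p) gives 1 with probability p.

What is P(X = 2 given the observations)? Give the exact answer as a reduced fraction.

Enumerate traces; 24 have nonzero weight after conditioning:
  (W=0, X=0, Y=1, Z=0) weight 9/280
  (W=0, X=0, Y=1, Z=1) weight 3/140
  (W=0, X=1, Y=0, Z=0) weight 9/1120
  (W=0, X=1, Y=0, Z=1) weight 3/560
  (W=0, X=2, Y=2, Z=0) weight 3/280
  (W=0, X=2, Y=2, Z=1) weight 1/140
  (W=1, X=0, Y=1, Z=0) weight 3/160
  (W=1, X=0, Y=1, Z=1) weight 1/80
  … 16 more
Group by X:
  weight(X=0) = 43/224
  weight(X=1) = 1/14
  weight(X=2) = 25/336
Total weight = 43/224 + 1/14 + 25/336 = 227/672
P(X=0 | obs) = 43/224 / 227/672 = 129/227
P(X=1 | obs) = 1/14 / 227/672 = 48/227
P(X=2 | obs) = 25/336 / 227/672 = 50/227

P(X = 2 | obs) = 50/227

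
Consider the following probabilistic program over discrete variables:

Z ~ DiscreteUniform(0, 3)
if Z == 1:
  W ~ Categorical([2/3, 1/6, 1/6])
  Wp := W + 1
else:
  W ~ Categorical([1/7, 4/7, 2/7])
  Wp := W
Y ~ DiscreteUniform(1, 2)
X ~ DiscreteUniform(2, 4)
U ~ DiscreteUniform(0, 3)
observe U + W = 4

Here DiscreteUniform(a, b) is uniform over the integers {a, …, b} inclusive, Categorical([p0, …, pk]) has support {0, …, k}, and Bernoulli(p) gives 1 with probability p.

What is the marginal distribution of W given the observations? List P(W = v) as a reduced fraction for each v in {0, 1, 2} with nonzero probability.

Enumerate traces; 48 have nonzero weight after conditioning:
  (Z=0, W=1, Y=1, X=2, U=3) weight 1/168
  (Z=0, W=1, Y=1, X=3, U=3) weight 1/168
  (Z=0, W=1, Y=1, X=4, U=3) weight 1/168
  (Z=0, W=1, Y=2, X=2, U=3) weight 1/168
  (Z=0, W=1, Y=2, X=3, U=3) weight 1/168
  (Z=0, W=1, Y=2, X=4, U=3) weight 1/168
  (Z=0, W=2, Y=1, X=2, U=2) weight 1/336
  (Z=0, W=2, Y=1, X=3, U=2) weight 1/336
  … 40 more
Group by W:
  weight(W=1) = 79/672
  weight(W=2) = 43/672
Total weight = 79/672 + 43/672 = 61/336
P(W=1 | obs) = 79/672 / 61/336 = 79/122
P(W=2 | obs) = 43/672 / 61/336 = 43/122

P(W=1) = 79/122, P(W=2) = 43/122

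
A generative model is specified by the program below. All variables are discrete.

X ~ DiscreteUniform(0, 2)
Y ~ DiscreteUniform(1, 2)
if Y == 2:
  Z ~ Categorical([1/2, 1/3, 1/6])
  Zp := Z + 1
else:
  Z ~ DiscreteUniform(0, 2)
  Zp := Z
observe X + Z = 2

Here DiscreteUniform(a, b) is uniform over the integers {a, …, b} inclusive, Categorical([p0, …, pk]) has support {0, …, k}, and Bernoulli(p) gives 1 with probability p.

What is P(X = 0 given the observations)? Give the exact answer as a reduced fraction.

Enumerate traces; 6 have nonzero weight after conditioning:
  (X=0, Y=1, Z=2) weight 1/18
  (X=0, Y=2, Z=2) weight 1/36
  (X=1, Y=1, Z=1) weight 1/18
  (X=1, Y=2, Z=1) weight 1/18
  (X=2, Y=1, Z=0) weight 1/18
  (X=2, Y=2, Z=0) weight 1/12
Group by X:
  weight(X=0) = 1/12
  weight(X=1) = 1/9
  weight(X=2) = 5/36
Total weight = 1/12 + 1/9 + 5/36 = 1/3
P(X=0 | obs) = 1/12 / 1/3 = 1/4
P(X=1 | obs) = 1/9 / 1/3 = 1/3
P(X=2 | obs) = 5/36 / 1/3 = 5/12

P(X = 0 | obs) = 1/4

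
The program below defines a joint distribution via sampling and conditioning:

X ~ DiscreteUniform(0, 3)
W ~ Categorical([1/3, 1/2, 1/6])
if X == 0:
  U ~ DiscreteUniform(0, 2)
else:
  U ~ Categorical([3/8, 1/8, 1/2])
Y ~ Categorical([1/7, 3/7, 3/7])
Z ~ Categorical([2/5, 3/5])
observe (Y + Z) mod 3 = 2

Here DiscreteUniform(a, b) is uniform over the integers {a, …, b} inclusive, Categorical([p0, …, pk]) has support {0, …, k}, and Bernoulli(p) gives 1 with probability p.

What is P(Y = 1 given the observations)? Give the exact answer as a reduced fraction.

Enumerate traces; 72 have nonzero weight after conditioning:
  (X=0, W=0, U=0, Y=1, Z=1) weight 1/140
  (X=0, W=0, U=0, Y=2, Z=0) weight 1/210
  (X=0, W=0, U=1, Y=1, Z=1) weight 1/140
  (X=0, W=0, U=1, Y=2, Z=0) weight 1/210
  (X=0, W=0, U=2, Y=1, Z=1) weight 1/140
  (X=0, W=0, U=2, Y=2, Z=0) weight 1/210
  (X=0, W=1, U=0, Y=1, Z=1) weight 3/280
  (X=0, W=1, U=0, Y=2, Z=0) weight 1/140
  … 64 more
Group by Y:
  weight(Y=1) = 9/35
  weight(Y=2) = 6/35
Total weight = 9/35 + 6/35 = 3/7
P(Y=1 | obs) = 9/35 / 3/7 = 3/5
P(Y=2 | obs) = 6/35 / 3/7 = 2/5

P(Y = 1 | obs) = 3/5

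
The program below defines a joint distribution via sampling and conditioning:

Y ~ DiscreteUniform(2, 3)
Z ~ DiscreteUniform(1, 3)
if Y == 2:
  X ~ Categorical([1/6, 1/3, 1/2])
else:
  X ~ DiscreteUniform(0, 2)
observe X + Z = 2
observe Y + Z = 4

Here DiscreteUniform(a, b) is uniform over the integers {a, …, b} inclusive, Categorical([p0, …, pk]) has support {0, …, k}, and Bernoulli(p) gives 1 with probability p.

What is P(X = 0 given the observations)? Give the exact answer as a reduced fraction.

P(X = 0 | obs) = 1/3

Enumerate traces; 2 have nonzero weight after conditioning:
  (Y=2, Z=2, X=0) weight 1/36
  (Y=3, Z=1, X=1) weight 1/18
Group by X:
  weight(X=0) = 1/36
  weight(X=1) = 1/18
Total weight = 1/36 + 1/18 = 1/12
P(X=0 | obs) = 1/36 / 1/12 = 1/3
P(X=1 | obs) = 1/18 / 1/12 = 2/3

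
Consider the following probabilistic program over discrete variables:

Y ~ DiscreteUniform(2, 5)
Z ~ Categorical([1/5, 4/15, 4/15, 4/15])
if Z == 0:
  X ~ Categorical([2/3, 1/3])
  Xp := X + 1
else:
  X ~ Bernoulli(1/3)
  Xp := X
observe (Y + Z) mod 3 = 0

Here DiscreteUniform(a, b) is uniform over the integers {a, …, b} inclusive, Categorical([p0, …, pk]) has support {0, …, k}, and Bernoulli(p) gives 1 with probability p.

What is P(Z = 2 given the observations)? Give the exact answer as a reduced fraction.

Enumerate traces; 10 have nonzero weight after conditioning:
  (Y=2, Z=1, X=0) weight 2/45
  (Y=2, Z=1, X=1) weight 1/45
  (Y=3, Z=0, X=0) weight 1/30
  (Y=3, Z=0, X=1) weight 1/60
  (Y=3, Z=3, X=0) weight 2/45
  (Y=3, Z=3, X=1) weight 1/45
  (Y=4, Z=2, X=0) weight 2/45
  (Y=4, Z=2, X=1) weight 1/45
  … 2 more
Group by Z:
  weight(Z=0) = 1/20
  weight(Z=1) = 2/15
  weight(Z=2) = 1/15
  weight(Z=3) = 1/15
Total weight = 1/20 + 2/15 + 1/15 + 1/15 = 19/60
P(Z=0 | obs) = 1/20 / 19/60 = 3/19
P(Z=1 | obs) = 2/15 / 19/60 = 8/19
P(Z=2 | obs) = 1/15 / 19/60 = 4/19
P(Z=3 | obs) = 1/15 / 19/60 = 4/19

P(Z = 2 | obs) = 4/19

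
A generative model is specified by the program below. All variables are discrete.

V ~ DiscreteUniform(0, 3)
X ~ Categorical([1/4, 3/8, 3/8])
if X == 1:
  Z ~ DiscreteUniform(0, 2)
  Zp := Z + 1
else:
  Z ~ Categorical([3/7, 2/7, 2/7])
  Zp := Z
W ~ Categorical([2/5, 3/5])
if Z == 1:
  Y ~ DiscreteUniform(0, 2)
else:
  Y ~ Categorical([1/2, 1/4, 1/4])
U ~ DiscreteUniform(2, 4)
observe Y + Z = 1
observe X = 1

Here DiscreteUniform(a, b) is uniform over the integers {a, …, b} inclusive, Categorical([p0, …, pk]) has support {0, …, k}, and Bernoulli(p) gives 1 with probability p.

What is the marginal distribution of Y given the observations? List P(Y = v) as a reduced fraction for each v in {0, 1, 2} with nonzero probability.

Enumerate traces; 48 have nonzero weight after conditioning:
  (V=0, X=1, Z=0, W=0, Y=1, U=2) weight 1/960
  (V=0, X=1, Z=0, W=0, Y=1, U=3) weight 1/960
  (V=0, X=1, Z=0, W=0, Y=1, U=4) weight 1/960
  (V=0, X=1, Z=0, W=1, Y=1, U=2) weight 1/640
  (V=0, X=1, Z=0, W=1, Y=1, U=3) weight 1/640
  (V=0, X=1, Z=0, W=1, Y=1, U=4) weight 1/640
  (V=0, X=1, Z=1, W=0, Y=0, U=2) weight 1/720
  (V=0, X=1, Z=1, W=0, Y=0, U=3) weight 1/720
  … 40 more
Group by Y:
  weight(Y=0) = 1/24
  weight(Y=1) = 1/32
Total weight = 1/24 + 1/32 = 7/96
P(Y=0 | obs) = 1/24 / 7/96 = 4/7
P(Y=1 | obs) = 1/32 / 7/96 = 3/7

P(Y=0) = 4/7, P(Y=1) = 3/7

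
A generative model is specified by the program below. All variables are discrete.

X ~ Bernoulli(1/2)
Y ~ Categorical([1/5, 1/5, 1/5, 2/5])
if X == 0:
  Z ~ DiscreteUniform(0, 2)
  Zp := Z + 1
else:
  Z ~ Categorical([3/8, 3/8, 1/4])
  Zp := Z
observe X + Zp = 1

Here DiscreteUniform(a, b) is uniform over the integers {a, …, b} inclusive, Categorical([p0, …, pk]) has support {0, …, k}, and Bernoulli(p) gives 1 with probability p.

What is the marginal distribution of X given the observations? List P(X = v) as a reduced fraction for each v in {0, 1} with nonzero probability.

Enumerate traces; 8 have nonzero weight after conditioning:
  (X=0, Y=0, Z=0) weight 1/30
  (X=0, Y=1, Z=0) weight 1/30
  (X=0, Y=2, Z=0) weight 1/30
  (X=0, Y=3, Z=0) weight 1/15
  (X=1, Y=0, Z=0) weight 3/80
  (X=1, Y=1, Z=0) weight 3/80
  (X=1, Y=2, Z=0) weight 3/80
  (X=1, Y=3, Z=0) weight 3/40
Group by X:
  weight(X=0) = 1/6
  weight(X=1) = 3/16
Total weight = 1/6 + 3/16 = 17/48
P(X=0 | obs) = 1/6 / 17/48 = 8/17
P(X=1 | obs) = 3/16 / 17/48 = 9/17

P(X=0) = 8/17, P(X=1) = 9/17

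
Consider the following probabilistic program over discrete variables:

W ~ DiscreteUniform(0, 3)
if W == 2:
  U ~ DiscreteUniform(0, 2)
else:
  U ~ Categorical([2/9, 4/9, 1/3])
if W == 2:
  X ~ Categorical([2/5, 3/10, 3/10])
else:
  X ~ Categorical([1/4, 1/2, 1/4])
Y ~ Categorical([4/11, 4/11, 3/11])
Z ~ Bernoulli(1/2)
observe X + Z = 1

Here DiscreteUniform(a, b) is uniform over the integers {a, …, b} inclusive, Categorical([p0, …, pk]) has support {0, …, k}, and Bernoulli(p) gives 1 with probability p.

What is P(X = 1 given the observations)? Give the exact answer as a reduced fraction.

P(X = 1 | obs) = 36/59

Enumerate traces; 72 have nonzero weight after conditioning:
  (W=0, U=0, X=0, Y=0, Z=1) weight 1/396
  (W=0, U=0, X=0, Y=1, Z=1) weight 1/396
  (W=0, U=0, X=0, Y=2, Z=1) weight 1/528
  (W=0, U=0, X=1, Y=0, Z=0) weight 1/198
  (W=0, U=0, X=1, Y=1, Z=0) weight 1/198
  (W=0, U=0, X=1, Y=2, Z=0) weight 1/264
  (W=0, U=1, X=0, Y=0, Z=1) weight 1/198
  (W=0, U=1, X=0, Y=1, Z=1) weight 1/198
  … 64 more
Group by X:
  weight(X=0) = 23/160
  weight(X=1) = 9/40
Total weight = 23/160 + 9/40 = 59/160
P(X=0 | obs) = 23/160 / 59/160 = 23/59
P(X=1 | obs) = 9/40 / 59/160 = 36/59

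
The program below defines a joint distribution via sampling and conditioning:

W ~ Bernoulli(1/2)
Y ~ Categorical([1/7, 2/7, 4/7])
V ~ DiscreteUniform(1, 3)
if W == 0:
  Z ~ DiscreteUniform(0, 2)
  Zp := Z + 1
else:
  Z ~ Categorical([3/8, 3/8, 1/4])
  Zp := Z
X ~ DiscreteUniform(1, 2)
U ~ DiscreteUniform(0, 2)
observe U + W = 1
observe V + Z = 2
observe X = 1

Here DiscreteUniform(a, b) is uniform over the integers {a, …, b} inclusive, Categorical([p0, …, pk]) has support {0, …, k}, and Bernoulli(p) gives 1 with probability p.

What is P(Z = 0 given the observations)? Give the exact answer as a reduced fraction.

P(Z = 0 | obs) = 1/2

Enumerate traces; 12 have nonzero weight after conditioning:
  (W=0, Y=0, V=1, Z=1, X=1, U=1) weight 1/756
  (W=0, Y=0, V=2, Z=0, X=1, U=1) weight 1/756
  (W=0, Y=1, V=1, Z=1, X=1, U=1) weight 1/378
  (W=0, Y=1, V=2, Z=0, X=1, U=1) weight 1/378
  (W=0, Y=2, V=1, Z=1, X=1, U=1) weight 1/189
  (W=0, Y=2, V=2, Z=0, X=1, U=1) weight 1/189
  (W=1, Y=0, V=1, Z=1, X=1, U=0) weight 1/672
  (W=1, Y=0, V=2, Z=0, X=1, U=0) weight 1/672
  … 4 more
Group by Z:
  weight(Z=0) = 17/864
  weight(Z=1) = 17/864
Total weight = 17/864 + 17/864 = 17/432
P(Z=0 | obs) = 17/864 / 17/432 = 1/2
P(Z=1 | obs) = 17/864 / 17/432 = 1/2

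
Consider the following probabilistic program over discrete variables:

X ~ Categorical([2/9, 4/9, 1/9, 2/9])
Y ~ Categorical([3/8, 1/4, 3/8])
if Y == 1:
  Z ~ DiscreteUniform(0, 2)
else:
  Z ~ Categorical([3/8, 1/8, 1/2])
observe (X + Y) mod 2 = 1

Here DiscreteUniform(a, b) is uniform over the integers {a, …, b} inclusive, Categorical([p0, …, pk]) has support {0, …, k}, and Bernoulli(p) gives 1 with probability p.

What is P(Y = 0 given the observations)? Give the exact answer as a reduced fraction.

Enumerate traces; 18 have nonzero weight after conditioning:
  (X=0, Y=1, Z=0) weight 1/54
  (X=0, Y=1, Z=1) weight 1/54
  (X=0, Y=1, Z=2) weight 1/54
  (X=1, Y=0, Z=0) weight 1/16
  (X=1, Y=0, Z=1) weight 1/48
  (X=1, Y=0, Z=2) weight 1/12
  (X=1, Y=2, Z=0) weight 1/16
  (X=1, Y=2, Z=1) weight 1/48
  … 10 more
Group by Y:
  weight(Y=0) = 1/4
  weight(Y=1) = 1/12
  weight(Y=2) = 1/4
Total weight = 1/4 + 1/12 + 1/4 = 7/12
P(Y=0 | obs) = 1/4 / 7/12 = 3/7
P(Y=1 | obs) = 1/12 / 7/12 = 1/7
P(Y=2 | obs) = 1/4 / 7/12 = 3/7

P(Y = 0 | obs) = 3/7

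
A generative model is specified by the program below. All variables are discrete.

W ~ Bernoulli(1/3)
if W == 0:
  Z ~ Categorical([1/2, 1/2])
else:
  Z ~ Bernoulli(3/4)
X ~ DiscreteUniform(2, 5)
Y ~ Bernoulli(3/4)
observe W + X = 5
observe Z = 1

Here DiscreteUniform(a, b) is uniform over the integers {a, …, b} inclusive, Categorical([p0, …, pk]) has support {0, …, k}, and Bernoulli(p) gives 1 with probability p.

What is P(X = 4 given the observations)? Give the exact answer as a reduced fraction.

P(X = 4 | obs) = 3/7

Enumerate traces; 4 have nonzero weight after conditioning:
  (W=0, Z=1, X=5, Y=0) weight 1/48
  (W=0, Z=1, X=5, Y=1) weight 1/16
  (W=1, Z=1, X=4, Y=0) weight 1/64
  (W=1, Z=1, X=4, Y=1) weight 3/64
Group by X:
  weight(X=4) = 1/16
  weight(X=5) = 1/12
Total weight = 1/16 + 1/12 = 7/48
P(X=4 | obs) = 1/16 / 7/48 = 3/7
P(X=5 | obs) = 1/12 / 7/48 = 4/7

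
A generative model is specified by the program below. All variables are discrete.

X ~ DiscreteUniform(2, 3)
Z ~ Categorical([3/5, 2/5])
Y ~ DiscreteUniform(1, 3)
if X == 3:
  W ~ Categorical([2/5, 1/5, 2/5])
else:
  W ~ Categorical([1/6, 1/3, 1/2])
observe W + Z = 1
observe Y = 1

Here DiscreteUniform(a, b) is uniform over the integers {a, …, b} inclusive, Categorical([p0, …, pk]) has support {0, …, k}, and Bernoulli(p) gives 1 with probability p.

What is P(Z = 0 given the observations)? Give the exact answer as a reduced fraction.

P(Z = 0 | obs) = 24/41

Enumerate traces; 4 have nonzero weight after conditioning:
  (X=2, Z=0, Y=1, W=1) weight 1/30
  (X=2, Z=1, Y=1, W=0) weight 1/90
  (X=3, Z=0, Y=1, W=1) weight 1/50
  (X=3, Z=1, Y=1, W=0) weight 2/75
Group by Z:
  weight(Z=0) = 4/75
  weight(Z=1) = 17/450
Total weight = 4/75 + 17/450 = 41/450
P(Z=0 | obs) = 4/75 / 41/450 = 24/41
P(Z=1 | obs) = 17/450 / 41/450 = 17/41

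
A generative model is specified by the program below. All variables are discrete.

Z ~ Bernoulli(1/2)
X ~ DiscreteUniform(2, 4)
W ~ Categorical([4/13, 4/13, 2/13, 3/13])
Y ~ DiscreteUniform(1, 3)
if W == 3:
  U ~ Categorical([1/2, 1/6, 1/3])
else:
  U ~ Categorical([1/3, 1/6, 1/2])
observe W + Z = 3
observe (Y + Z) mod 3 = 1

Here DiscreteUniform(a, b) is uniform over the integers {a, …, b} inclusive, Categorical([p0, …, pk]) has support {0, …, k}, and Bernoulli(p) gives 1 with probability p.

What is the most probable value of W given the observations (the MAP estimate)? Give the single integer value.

argmax_v P(W = v | obs) = 3

Enumerate traces; 18 have nonzero weight after conditioning:
  (Z=0, X=2, W=3, Y=1, U=0) weight 1/156
  (Z=0, X=2, W=3, Y=1, U=1) weight 1/468
  (Z=0, X=2, W=3, Y=1, U=2) weight 1/234
  (Z=0, X=3, W=3, Y=1, U=0) weight 1/156
  (Z=0, X=3, W=3, Y=1, U=1) weight 1/468
  (Z=0, X=3, W=3, Y=1, U=2) weight 1/234
  (Z=0, X=4, W=3, Y=1, U=0) weight 1/156
  (Z=0, X=4, W=3, Y=1, U=1) weight 1/468
  (Z=1, X=2, W=2, Y=3, U=0) weight 1/351
  … 9 more
Group by W:
  weight(W=2) = 1/39
  weight(W=3) = 1/26
Total weight = 1/39 + 1/26 = 5/78
P(W=2 | obs) = 1/39 / 5/78 = 2/5
P(W=3 | obs) = 1/26 / 5/78 = 3/5
argmax = 3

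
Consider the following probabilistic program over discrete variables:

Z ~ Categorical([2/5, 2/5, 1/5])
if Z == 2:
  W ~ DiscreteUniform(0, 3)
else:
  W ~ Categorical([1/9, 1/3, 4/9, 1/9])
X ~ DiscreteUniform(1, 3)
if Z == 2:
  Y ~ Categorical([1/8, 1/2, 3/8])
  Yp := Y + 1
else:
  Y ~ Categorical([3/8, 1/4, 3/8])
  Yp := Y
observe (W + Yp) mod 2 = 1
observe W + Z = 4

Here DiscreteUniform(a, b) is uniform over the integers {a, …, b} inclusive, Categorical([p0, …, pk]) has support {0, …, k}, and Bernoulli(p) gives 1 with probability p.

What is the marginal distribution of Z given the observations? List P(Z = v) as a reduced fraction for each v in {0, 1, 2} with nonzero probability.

Enumerate traces; 12 have nonzero weight after conditioning:
  (Z=1, W=3, X=1, Y=0) weight 1/180
  (Z=1, W=3, X=1, Y=2) weight 1/180
  (Z=1, W=3, X=2, Y=0) weight 1/180
  (Z=1, W=3, X=2, Y=2) weight 1/180
  (Z=1, W=3, X=3, Y=0) weight 1/180
  (Z=1, W=3, X=3, Y=2) weight 1/180
  (Z=2, W=2, X=1, Y=0) weight 1/480
  (Z=2, W=2, X=1, Y=2) weight 1/160
  … 4 more
Group by Z:
  weight(Z=1) = 1/30
  weight(Z=2) = 1/40
Total weight = 1/30 + 1/40 = 7/120
P(Z=1 | obs) = 1/30 / 7/120 = 4/7
P(Z=2 | obs) = 1/40 / 7/120 = 3/7

P(Z=1) = 4/7, P(Z=2) = 3/7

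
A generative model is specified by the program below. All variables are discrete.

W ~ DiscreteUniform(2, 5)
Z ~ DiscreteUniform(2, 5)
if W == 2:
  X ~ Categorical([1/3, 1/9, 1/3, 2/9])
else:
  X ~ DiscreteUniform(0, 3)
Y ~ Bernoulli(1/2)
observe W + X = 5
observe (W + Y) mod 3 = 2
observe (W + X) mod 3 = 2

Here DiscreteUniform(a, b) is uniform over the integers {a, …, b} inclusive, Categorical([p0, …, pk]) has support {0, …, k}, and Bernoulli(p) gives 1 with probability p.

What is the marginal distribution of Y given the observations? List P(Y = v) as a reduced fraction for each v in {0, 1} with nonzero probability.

P(Y=0) = 17/26, P(Y=1) = 9/26

Enumerate traces; 12 have nonzero weight after conditioning:
  (W=2, Z=2, X=3, Y=0) weight 1/144
  (W=2, Z=3, X=3, Y=0) weight 1/144
  (W=2, Z=4, X=3, Y=0) weight 1/144
  (W=2, Z=5, X=3, Y=0) weight 1/144
  (W=4, Z=2, X=1, Y=1) weight 1/128
  (W=4, Z=3, X=1, Y=1) weight 1/128
  (W=4, Z=4, X=1, Y=1) weight 1/128
  (W=4, Z=5, X=1, Y=1) weight 1/128
  … 4 more
Group by Y:
  weight(Y=0) = 17/288
  weight(Y=1) = 1/32
Total weight = 17/288 + 1/32 = 13/144
P(Y=0 | obs) = 17/288 / 13/144 = 17/26
P(Y=1 | obs) = 1/32 / 13/144 = 9/26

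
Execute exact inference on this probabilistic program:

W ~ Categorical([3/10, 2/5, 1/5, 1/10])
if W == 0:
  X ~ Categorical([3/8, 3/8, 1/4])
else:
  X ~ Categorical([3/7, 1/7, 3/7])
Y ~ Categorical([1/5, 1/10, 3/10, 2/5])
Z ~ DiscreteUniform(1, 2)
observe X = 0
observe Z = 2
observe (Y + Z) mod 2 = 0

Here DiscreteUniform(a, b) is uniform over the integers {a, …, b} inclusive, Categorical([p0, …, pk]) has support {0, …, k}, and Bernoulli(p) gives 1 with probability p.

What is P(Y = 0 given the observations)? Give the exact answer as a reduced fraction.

P(Y = 0 | obs) = 2/5

Enumerate traces; 8 have nonzero weight after conditioning:
  (W=0, X=0, Y=0, Z=2) weight 9/800
  (W=0, X=0, Y=2, Z=2) weight 27/1600
  (W=1, X=0, Y=0, Z=2) weight 3/175
  (W=1, X=0, Y=2, Z=2) weight 9/350
  (W=2, X=0, Y=0, Z=2) weight 3/350
  (W=2, X=0, Y=2, Z=2) weight 9/700
  (W=3, X=0, Y=0, Z=2) weight 3/700
  (W=3, X=0, Y=2, Z=2) weight 9/1400
Group by Y:
  weight(Y=0) = 33/800
  weight(Y=2) = 99/1600
Total weight = 33/800 + 99/1600 = 33/320
P(Y=0 | obs) = 33/800 / 33/320 = 2/5
P(Y=2 | obs) = 99/1600 / 33/320 = 3/5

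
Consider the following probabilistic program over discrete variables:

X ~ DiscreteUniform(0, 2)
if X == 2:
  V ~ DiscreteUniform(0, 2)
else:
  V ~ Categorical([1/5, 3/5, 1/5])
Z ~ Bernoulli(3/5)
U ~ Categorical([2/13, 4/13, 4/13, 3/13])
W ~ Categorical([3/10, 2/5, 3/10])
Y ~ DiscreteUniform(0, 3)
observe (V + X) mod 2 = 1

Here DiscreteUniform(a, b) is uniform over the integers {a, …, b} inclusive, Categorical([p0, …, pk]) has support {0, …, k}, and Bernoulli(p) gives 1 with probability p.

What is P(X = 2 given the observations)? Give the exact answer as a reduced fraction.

P(X = 2 | obs) = 1/4

Enumerate traces; 384 have nonzero weight after conditioning:
  (X=0, V=1, Z=0, U=0, W=0, Y=0) weight 3/3250
  (X=0, V=1, Z=0, U=0, W=0, Y=1) weight 3/3250
  (X=0, V=1, Z=0, U=0, W=0, Y=2) weight 3/3250
  (X=0, V=1, Z=0, U=0, W=0, Y=3) weight 3/3250
  (X=0, V=1, Z=0, U=0, W=1, Y=0) weight 2/1625
  (X=0, V=1, Z=0, U=0, W=1, Y=1) weight 2/1625
  (X=0, V=1, Z=0, U=0, W=1, Y=2) weight 2/1625
  (X=0, V=1, Z=0, U=0, W=1, Y=3) weight 2/1625
  (X=1, V=0, Z=0, U=0, W=0, Y=0) weight 1/3250
  (X=2, V=1, Z=0, U=0, W=0, Y=0) weight 1/1950
  … 374 more
Group by X:
  weight(X=0) = 1/5
  weight(X=1) = 2/15
  weight(X=2) = 1/9
Total weight = 1/5 + 2/15 + 1/9 = 4/9
P(X=0 | obs) = 1/5 / 4/9 = 9/20
P(X=1 | obs) = 2/15 / 4/9 = 3/10
P(X=2 | obs) = 1/9 / 4/9 = 1/4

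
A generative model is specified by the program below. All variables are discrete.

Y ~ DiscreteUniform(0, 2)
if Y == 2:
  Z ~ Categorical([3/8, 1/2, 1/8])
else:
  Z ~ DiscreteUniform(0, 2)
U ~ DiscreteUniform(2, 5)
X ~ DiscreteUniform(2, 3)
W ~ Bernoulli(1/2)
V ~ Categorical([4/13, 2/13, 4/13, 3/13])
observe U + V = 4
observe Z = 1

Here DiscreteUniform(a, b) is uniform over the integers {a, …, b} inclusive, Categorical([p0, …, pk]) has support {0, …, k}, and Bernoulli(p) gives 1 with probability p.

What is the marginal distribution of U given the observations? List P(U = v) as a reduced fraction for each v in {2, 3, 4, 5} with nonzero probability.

P(U=2) = 2/5, P(U=3) = 1/5, P(U=4) = 2/5

Enumerate traces; 36 have nonzero weight after conditioning:
  (Y=0, Z=1, U=2, X=2, W=0, V=2) weight 1/468
  (Y=0, Z=1, U=2, X=2, W=1, V=2) weight 1/468
  (Y=0, Z=1, U=2, X=3, W=0, V=2) weight 1/468
  (Y=0, Z=1, U=2, X=3, W=1, V=2) weight 1/468
  (Y=0, Z=1, U=3, X=2, W=0, V=1) weight 1/936
  (Y=0, Z=1, U=3, X=2, W=1, V=1) weight 1/936
  (Y=0, Z=1, U=3, X=3, W=0, V=1) weight 1/936
  (Y=0, Z=1, U=3, X=3, W=1, V=1) weight 1/936
  (Y=0, Z=1, U=4, X=2, W=0, V=0) weight 1/468
  … 27 more
Group by U:
  weight(U=2) = 7/234
  weight(U=3) = 7/468
  weight(U=4) = 7/234
Total weight = 7/234 + 7/468 + 7/234 = 35/468
P(U=2 | obs) = 7/234 / 35/468 = 2/5
P(U=3 | obs) = 7/468 / 35/468 = 1/5
P(U=4 | obs) = 7/234 / 35/468 = 2/5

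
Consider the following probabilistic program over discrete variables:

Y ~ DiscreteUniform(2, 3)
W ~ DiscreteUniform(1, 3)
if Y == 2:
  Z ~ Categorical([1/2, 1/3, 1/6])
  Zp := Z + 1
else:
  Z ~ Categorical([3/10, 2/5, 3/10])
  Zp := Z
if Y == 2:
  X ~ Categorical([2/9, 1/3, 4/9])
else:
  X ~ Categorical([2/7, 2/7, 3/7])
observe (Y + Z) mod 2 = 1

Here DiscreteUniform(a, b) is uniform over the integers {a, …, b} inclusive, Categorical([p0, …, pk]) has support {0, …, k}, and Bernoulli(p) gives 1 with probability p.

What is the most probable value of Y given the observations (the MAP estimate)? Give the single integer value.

Enumerate traces; 27 have nonzero weight after conditioning:
  (Y=2, W=1, Z=1, X=0) weight 1/81
  (Y=2, W=1, Z=1, X=1) weight 1/54
  (Y=2, W=1, Z=1, X=2) weight 2/81
  (Y=2, W=2, Z=1, X=0) weight 1/81
  (Y=2, W=2, Z=1, X=1) weight 1/54
  (Y=2, W=2, Z=1, X=2) weight 2/81
  (Y=2, W=3, Z=1, X=0) weight 1/81
  (Y=2, W=3, Z=1, X=1) weight 1/54
  (Y=3, W=1, Z=0, X=0) weight 1/70
  … 18 more
Group by Y:
  weight(Y=2) = 1/6
  weight(Y=3) = 3/10
Total weight = 1/6 + 3/10 = 7/15
P(Y=2 | obs) = 1/6 / 7/15 = 5/14
P(Y=3 | obs) = 3/10 / 7/15 = 9/14
argmax = 3

argmax_v P(Y = v | obs) = 3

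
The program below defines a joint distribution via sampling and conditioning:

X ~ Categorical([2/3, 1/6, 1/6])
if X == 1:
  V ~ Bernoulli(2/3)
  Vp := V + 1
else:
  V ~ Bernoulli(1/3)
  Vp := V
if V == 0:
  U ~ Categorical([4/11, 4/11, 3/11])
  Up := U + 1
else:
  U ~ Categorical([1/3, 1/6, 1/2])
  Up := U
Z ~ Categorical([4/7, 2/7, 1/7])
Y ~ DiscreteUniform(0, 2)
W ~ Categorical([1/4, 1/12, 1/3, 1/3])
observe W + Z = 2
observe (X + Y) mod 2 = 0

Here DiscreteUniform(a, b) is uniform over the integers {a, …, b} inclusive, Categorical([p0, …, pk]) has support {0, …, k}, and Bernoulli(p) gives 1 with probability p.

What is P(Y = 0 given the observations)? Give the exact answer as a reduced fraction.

Enumerate traces; 90 have nonzero weight after conditioning:
  (X=0, V=0, U=0, Z=0, Y=0, W=2) weight 64/6237
  (X=0, V=0, U=0, Z=0, Y=2, W=2) weight 64/6237
  (X=0, V=0, U=0, Z=1, Y=0, W=1) weight 8/6237
  (X=0, V=0, U=0, Z=1, Y=2, W=1) weight 8/6237
  (X=0, V=0, U=0, Z=2, Y=0, W=0) weight 4/2079
  (X=0, V=0, U=0, Z=2, Y=2, W=0) weight 4/2079
  (X=0, V=0, U=1, Z=0, Y=0, W=2) weight 64/6237
  (X=0, V=0, U=1, Z=0, Y=2, W=2) weight 64/6237
  (X=1, V=0, U=0, Z=0, Y=1, W=2) weight 8/6237
  … 81 more
Group by Y:
  weight(Y=0) = 5/72
  weight(Y=1) = 1/72
  weight(Y=2) = 5/72
Total weight = 5/72 + 1/72 + 5/72 = 11/72
P(Y=0 | obs) = 5/72 / 11/72 = 5/11
P(Y=1 | obs) = 1/72 / 11/72 = 1/11
P(Y=2 | obs) = 5/72 / 11/72 = 5/11

P(Y = 0 | obs) = 5/11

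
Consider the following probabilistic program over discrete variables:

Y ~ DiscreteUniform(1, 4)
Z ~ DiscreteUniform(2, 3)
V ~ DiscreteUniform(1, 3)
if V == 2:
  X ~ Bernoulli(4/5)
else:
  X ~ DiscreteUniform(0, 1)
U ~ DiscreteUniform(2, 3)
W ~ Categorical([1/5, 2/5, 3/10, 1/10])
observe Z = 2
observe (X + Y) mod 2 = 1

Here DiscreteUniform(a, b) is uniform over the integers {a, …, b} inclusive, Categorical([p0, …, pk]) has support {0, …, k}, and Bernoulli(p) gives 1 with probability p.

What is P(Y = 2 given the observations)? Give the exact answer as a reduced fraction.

P(Y = 2 | obs) = 3/10

Enumerate traces; 96 have nonzero weight after conditioning:
  (Y=1, Z=2, V=1, X=0, U=2, W=0) weight 1/480
  (Y=1, Z=2, V=1, X=0, U=2, W=1) weight 1/240
  (Y=1, Z=2, V=1, X=0, U=2, W=2) weight 1/320
  (Y=1, Z=2, V=1, X=0, U=2, W=3) weight 1/960
  (Y=1, Z=2, V=1, X=0, U=3, W=0) weight 1/480
  (Y=1, Z=2, V=1, X=0, U=3, W=1) weight 1/240
  (Y=1, Z=2, V=1, X=0, U=3, W=2) weight 1/320
  (Y=1, Z=2, V=1, X=0, U=3, W=3) weight 1/960
  (Y=2, Z=2, V=1, X=1, U=2, W=0) weight 1/480
  (Y=3, Z=2, V=1, X=0, U=2, W=0) weight 1/480
  … 86 more
Group by Y:
  weight(Y=1) = 1/20
  weight(Y=2) = 3/40
  weight(Y=3) = 1/20
  weight(Y=4) = 3/40
Total weight = 1/20 + 3/40 + 1/20 + 3/40 = 1/4
P(Y=1 | obs) = 1/20 / 1/4 = 1/5
P(Y=2 | obs) = 3/40 / 1/4 = 3/10
P(Y=3 | obs) = 1/20 / 1/4 = 1/5
P(Y=4 | obs) = 3/40 / 1/4 = 3/10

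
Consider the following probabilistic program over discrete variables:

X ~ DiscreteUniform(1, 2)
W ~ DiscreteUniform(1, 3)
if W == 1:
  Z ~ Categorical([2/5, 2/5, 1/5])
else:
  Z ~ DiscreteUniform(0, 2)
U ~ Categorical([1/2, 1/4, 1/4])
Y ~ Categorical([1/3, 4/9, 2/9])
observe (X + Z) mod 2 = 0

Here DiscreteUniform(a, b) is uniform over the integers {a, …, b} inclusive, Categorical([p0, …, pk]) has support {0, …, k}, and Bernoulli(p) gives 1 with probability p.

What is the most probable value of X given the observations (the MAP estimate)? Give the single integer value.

argmax_v P(X = v | obs) = 2

Enumerate traces; 81 have nonzero weight after conditioning:
  (X=1, W=1, Z=1, U=0, Y=0) weight 1/90
  (X=1, W=1, Z=1, U=0, Y=1) weight 2/135
  (X=1, W=1, Z=1, U=0, Y=2) weight 1/135
  (X=1, W=1, Z=1, U=1, Y=0) weight 1/180
  (X=1, W=1, Z=1, U=1, Y=1) weight 1/135
  (X=1, W=1, Z=1, U=1, Y=2) weight 1/270
  (X=1, W=1, Z=1, U=2, Y=0) weight 1/180
  (X=1, W=1, Z=1, U=2, Y=1) weight 1/135
  (X=2, W=1, Z=0, U=0, Y=0) weight 1/90
  … 72 more
Group by X:
  weight(X=1) = 8/45
  weight(X=2) = 29/90
Total weight = 8/45 + 29/90 = 1/2
P(X=1 | obs) = 8/45 / 1/2 = 16/45
P(X=2 | obs) = 29/90 / 1/2 = 29/45
argmax = 2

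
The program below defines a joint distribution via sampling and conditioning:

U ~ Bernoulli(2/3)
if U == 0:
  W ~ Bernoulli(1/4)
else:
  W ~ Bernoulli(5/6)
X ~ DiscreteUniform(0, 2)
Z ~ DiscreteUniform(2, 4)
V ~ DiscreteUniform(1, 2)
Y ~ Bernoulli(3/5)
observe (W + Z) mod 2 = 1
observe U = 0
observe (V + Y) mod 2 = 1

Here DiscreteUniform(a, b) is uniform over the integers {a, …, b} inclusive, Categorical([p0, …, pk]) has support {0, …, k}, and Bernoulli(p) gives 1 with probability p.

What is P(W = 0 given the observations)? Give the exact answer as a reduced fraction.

Enumerate traces; 18 have nonzero weight after conditioning:
  (U=0, W=0, X=0, Z=3, V=1, Y=0) weight 1/180
  (U=0, W=0, X=0, Z=3, V=2, Y=1) weight 1/120
  (U=0, W=0, X=1, Z=3, V=1, Y=0) weight 1/180
  (U=0, W=0, X=1, Z=3, V=2, Y=1) weight 1/120
  (U=0, W=0, X=2, Z=3, V=1, Y=0) weight 1/180
  (U=0, W=0, X=2, Z=3, V=2, Y=1) weight 1/120
  (U=0, W=1, X=0, Z=2, V=1, Y=0) weight 1/540
  (U=0, W=1, X=0, Z=2, V=2, Y=1) weight 1/360
  … 10 more
Group by W:
  weight(W=0) = 1/24
  weight(W=1) = 1/36
Total weight = 1/24 + 1/36 = 5/72
P(W=0 | obs) = 1/24 / 5/72 = 3/5
P(W=1 | obs) = 1/36 / 5/72 = 2/5

P(W = 0 | obs) = 3/5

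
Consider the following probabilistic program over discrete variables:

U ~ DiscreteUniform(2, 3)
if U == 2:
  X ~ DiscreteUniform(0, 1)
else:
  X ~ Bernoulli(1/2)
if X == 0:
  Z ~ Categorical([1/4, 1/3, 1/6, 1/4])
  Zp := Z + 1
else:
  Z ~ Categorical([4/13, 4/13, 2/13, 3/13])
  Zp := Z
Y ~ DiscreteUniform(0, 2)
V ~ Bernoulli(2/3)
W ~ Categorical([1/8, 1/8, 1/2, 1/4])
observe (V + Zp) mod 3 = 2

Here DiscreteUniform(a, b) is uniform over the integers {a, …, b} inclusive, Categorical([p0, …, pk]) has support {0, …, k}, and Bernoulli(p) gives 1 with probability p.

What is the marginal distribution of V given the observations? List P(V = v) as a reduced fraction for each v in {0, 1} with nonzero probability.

P(V=0) = 19/82, P(V=1) = 63/82

Enumerate traces; 120 have nonzero weight after conditioning:
  (U=2, X=0, Z=0, Y=0, V=1, W=0) weight 1/576
  (U=2, X=0, Z=0, Y=0, V=1, W=1) weight 1/576
  (U=2, X=0, Z=0, Y=0, V=1, W=2) weight 1/144
  (U=2, X=0, Z=0, Y=0, V=1, W=3) weight 1/288
  (U=2, X=0, Z=0, Y=1, V=1, W=0) weight 1/576
  (U=2, X=0, Z=0, Y=1, V=1, W=1) weight 1/576
  (U=2, X=0, Z=0, Y=1, V=1, W=2) weight 1/144
  (U=2, X=0, Z=0, Y=1, V=1, W=3) weight 1/288
  (U=2, X=0, Z=1, Y=0, V=0, W=0) weight 1/864
  … 111 more
Group by V:
  weight(V=0) = 19/234
  weight(V=1) = 7/26
Total weight = 19/234 + 7/26 = 41/117
P(V=0 | obs) = 19/234 / 41/117 = 19/82
P(V=1 | obs) = 7/26 / 41/117 = 63/82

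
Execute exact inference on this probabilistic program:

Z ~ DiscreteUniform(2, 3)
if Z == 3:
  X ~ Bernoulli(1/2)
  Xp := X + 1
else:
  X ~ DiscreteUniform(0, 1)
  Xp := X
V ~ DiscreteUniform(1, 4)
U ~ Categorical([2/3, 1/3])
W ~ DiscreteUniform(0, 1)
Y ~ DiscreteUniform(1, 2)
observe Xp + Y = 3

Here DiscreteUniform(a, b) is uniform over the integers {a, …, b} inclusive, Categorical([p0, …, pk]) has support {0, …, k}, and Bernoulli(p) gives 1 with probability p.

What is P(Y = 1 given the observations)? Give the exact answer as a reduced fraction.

P(Y = 1 | obs) = 1/3

Enumerate traces; 48 have nonzero weight after conditioning:
  (Z=2, X=1, V=1, U=0, W=0, Y=2) weight 1/96
  (Z=2, X=1, V=1, U=0, W=1, Y=2) weight 1/96
  (Z=2, X=1, V=1, U=1, W=0, Y=2) weight 1/192
  (Z=2, X=1, V=1, U=1, W=1, Y=2) weight 1/192
  (Z=2, X=1, V=2, U=0, W=0, Y=2) weight 1/96
  (Z=2, X=1, V=2, U=0, W=1, Y=2) weight 1/96
  (Z=2, X=1, V=2, U=1, W=0, Y=2) weight 1/192
  (Z=2, X=1, V=2, U=1, W=1, Y=2) weight 1/192
  (Z=3, X=1, V=1, U=0, W=0, Y=1) weight 1/96
  … 39 more
Group by Y:
  weight(Y=1) = 1/8
  weight(Y=2) = 1/4
Total weight = 1/8 + 1/4 = 3/8
P(Y=1 | obs) = 1/8 / 3/8 = 1/3
P(Y=2 | obs) = 1/4 / 3/8 = 2/3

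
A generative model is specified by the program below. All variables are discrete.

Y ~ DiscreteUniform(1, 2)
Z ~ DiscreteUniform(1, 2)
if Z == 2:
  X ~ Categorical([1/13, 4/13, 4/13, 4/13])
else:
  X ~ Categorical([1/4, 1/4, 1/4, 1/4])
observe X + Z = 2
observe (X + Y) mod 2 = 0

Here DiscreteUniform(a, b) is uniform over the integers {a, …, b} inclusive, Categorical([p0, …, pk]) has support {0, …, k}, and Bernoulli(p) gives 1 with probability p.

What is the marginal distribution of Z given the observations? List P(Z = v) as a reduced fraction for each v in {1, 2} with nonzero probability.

Enumerate traces; 2 have nonzero weight after conditioning:
  (Y=1, Z=1, X=1) weight 1/16
  (Y=2, Z=2, X=0) weight 1/52
Group by Z:
  weight(Z=1) = 1/16
  weight(Z=2) = 1/52
Total weight = 1/16 + 1/52 = 17/208
P(Z=1 | obs) = 1/16 / 17/208 = 13/17
P(Z=2 | obs) = 1/52 / 17/208 = 4/17

P(Z=1) = 13/17, P(Z=2) = 4/17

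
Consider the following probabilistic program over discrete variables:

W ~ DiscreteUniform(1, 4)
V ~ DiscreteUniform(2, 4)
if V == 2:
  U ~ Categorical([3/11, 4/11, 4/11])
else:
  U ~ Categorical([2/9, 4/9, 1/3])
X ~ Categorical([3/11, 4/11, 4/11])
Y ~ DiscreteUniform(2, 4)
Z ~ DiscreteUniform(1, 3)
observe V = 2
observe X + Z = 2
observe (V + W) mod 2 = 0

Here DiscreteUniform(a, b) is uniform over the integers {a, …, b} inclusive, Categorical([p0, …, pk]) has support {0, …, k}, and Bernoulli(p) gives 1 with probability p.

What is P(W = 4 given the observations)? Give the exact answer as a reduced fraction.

Enumerate traces; 36 have nonzero weight after conditioning:
  (W=2, V=2, U=0, X=0, Y=2, Z=2) weight 1/1452
  (W=2, V=2, U=0, X=0, Y=3, Z=2) weight 1/1452
  (W=2, V=2, U=0, X=0, Y=4, Z=2) weight 1/1452
  (W=2, V=2, U=0, X=1, Y=2, Z=1) weight 1/1089
  (W=2, V=2, U=0, X=1, Y=3, Z=1) weight 1/1089
  (W=2, V=2, U=0, X=1, Y=4, Z=1) weight 1/1089
  (W=2, V=2, U=1, X=0, Y=2, Z=2) weight 1/1089
  (W=2, V=2, U=1, X=0, Y=3, Z=2) weight 1/1089
  (W=4, V=2, U=0, X=0, Y=2, Z=2) weight 1/1452
  … 27 more
Group by W:
  weight(W=2) = 7/396
  weight(W=4) = 7/396
Total weight = 7/396 + 7/396 = 7/198
P(W=2 | obs) = 7/396 / 7/198 = 1/2
P(W=4 | obs) = 7/396 / 7/198 = 1/2

P(W = 4 | obs) = 1/2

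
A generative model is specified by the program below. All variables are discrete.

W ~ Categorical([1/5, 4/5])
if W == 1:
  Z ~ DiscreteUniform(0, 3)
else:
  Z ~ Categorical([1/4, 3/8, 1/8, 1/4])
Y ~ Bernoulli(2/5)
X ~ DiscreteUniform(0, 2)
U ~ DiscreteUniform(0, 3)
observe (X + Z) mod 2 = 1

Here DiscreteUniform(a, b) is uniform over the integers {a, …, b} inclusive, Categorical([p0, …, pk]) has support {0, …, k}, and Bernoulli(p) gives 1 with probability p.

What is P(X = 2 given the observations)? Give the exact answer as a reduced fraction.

P(X = 2 | obs) = 21/61

Enumerate traces; 96 have nonzero weight after conditioning:
  (W=0, Z=0, Y=0, X=1, U=0) weight 1/400
  (W=0, Z=0, Y=0, X=1, U=1) weight 1/400
  (W=0, Z=0, Y=0, X=1, U=2) weight 1/400
  (W=0, Z=0, Y=0, X=1, U=3) weight 1/400
  (W=0, Z=0, Y=1, X=1, U=0) weight 1/600
  (W=0, Z=0, Y=1, X=1, U=1) weight 1/600
  (W=0, Z=0, Y=1, X=1, U=2) weight 1/600
  (W=0, Z=0, Y=1, X=1, U=3) weight 1/600
  (W=0, Z=1, Y=0, X=0, U=0) weight 3/800
  (W=0, Z=1, Y=0, X=2, U=0) weight 3/800
  … 86 more
Group by X:
  weight(X=0) = 7/40
  weight(X=1) = 19/120
  weight(X=2) = 7/40
Total weight = 7/40 + 19/120 + 7/40 = 61/120
P(X=0 | obs) = 7/40 / 61/120 = 21/61
P(X=1 | obs) = 19/120 / 61/120 = 19/61
P(X=2 | obs) = 7/40 / 61/120 = 21/61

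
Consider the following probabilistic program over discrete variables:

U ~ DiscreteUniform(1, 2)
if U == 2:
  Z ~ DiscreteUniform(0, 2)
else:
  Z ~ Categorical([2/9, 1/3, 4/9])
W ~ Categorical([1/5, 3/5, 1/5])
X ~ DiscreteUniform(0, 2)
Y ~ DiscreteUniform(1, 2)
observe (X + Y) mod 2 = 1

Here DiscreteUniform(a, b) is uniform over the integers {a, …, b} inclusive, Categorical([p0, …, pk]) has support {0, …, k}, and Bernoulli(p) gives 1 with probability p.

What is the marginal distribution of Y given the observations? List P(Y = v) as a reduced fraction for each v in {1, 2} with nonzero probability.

Enumerate traces; 54 have nonzero weight after conditioning:
  (U=1, Z=0, W=0, X=0, Y=1) weight 1/270
  (U=1, Z=0, W=0, X=1, Y=2) weight 1/270
  (U=1, Z=0, W=0, X=2, Y=1) weight 1/270
  (U=1, Z=0, W=1, X=0, Y=1) weight 1/90
  (U=1, Z=0, W=1, X=1, Y=2) weight 1/90
  (U=1, Z=0, W=1, X=2, Y=1) weight 1/90
  (U=1, Z=0, W=2, X=0, Y=1) weight 1/270
  (U=1, Z=0, W=2, X=1, Y=2) weight 1/270
  … 46 more
Group by Y:
  weight(Y=1) = 1/3
  weight(Y=2) = 1/6
Total weight = 1/3 + 1/6 = 1/2
P(Y=1 | obs) = 1/3 / 1/2 = 2/3
P(Y=2 | obs) = 1/6 / 1/2 = 1/3

P(Y=1) = 2/3, P(Y=2) = 1/3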